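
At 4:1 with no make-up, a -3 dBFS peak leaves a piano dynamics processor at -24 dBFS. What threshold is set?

-31 dBFS

Input is 28 dB above T (since output overshoot × R = input overshoot: (-24 − T)·4 = -3 − T gives T = -31 dBFS).
Check: -31 + (-3 − (-31))/4 = -31 + 7 = -24 dBFS. ✓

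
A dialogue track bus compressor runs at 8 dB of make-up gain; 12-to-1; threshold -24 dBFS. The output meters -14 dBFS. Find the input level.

0 dBFS

Before make-up, the level was -14 − 8 = -22 dBFS.
That's 2 dB above the -24 dBFS threshold.
Before 12:1 compression the overshoot was 2 × 12 = 24 dB, so input = -24 + 24 = 0 dBFS.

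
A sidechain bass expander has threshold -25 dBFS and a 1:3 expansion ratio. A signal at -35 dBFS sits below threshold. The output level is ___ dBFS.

-55 dBFS

Below threshold, a 1:3 expander applies gain = (3−1)×(T − x) of attenuation.
(3−1) × 10 = 20 dB, so output = -35 − 20 = -55 dBFS.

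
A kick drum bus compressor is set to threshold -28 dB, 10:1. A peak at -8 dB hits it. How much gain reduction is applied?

18 dB

-8 dB exceeds the threshold by 20 dB.
A 10:1 ratio leaves 2 dB of that excess.
Gain reduction = 20 − 2 = 18 dB.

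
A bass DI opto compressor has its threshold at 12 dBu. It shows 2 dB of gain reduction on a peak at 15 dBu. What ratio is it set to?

Input overshoot = 15 − 12 = 3 dB.
Output overshoot = 3 − 2 = 1 dB.
Ratio = input overshoot / output overshoot = 3 / 1 = 3.

3:1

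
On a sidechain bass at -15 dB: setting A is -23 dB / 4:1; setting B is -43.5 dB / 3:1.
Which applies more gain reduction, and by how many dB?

B, by 13 dB

A: overshoot 8 dB → output overshoot 2 dB → GR 6 dB.
B: overshoot 28.5 dB → output overshoot 9.5 dB → GR 19 dB.
B applies 13 dB more gain reduction.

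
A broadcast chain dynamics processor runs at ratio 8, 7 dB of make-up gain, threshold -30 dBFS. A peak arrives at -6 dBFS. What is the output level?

-20 dBFS

The input is 24 dB above the -30 dBFS threshold.
At 8:1 the overshoot is divided by 8, leaving 3 dB above threshold.
That puts the output at -27 dBFS; make-up adds 7 dB, giving -20 dBFS.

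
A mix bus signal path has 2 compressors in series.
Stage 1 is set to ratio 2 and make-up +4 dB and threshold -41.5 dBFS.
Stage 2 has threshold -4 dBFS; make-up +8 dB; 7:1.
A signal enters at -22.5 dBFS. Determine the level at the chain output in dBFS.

Stage 1: overshoot 19 dB → 19/2 = 9.5 dB → -32 dBFS; +4 dB make-up → -28 dBFS.
Stage 2: -28 dBFS is at or below the -4 dBFS threshold — no compression; make-up brings it to -20 dBFS.

-20 dBFS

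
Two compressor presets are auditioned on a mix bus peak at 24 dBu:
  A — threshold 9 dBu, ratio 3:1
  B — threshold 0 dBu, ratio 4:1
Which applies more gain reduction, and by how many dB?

B, by 8 dB

A: GR = 15 − 15/3 = 10 dB.
B: GR = 24 − 24/4 = 18 dB.
B applies 8 dB more gain reduction.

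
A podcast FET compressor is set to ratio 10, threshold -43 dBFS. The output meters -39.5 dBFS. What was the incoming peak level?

Post-compression overshoot = -39.5 − (-43) = 3.5 dB.
Undo the ratio: input overshoot = 3.5 × 10 = 35 dB, giving input = -8 dBFS.

-8 dBFS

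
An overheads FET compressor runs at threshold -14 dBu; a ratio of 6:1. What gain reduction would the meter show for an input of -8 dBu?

5 dB

-8 dBu exceeds the threshold by 6 dB.
After 6:1 compression the overshoot becomes 6/6 = 1 dB.
GR = overshoot in − overshoot out = 6 − 1 = 5 dB.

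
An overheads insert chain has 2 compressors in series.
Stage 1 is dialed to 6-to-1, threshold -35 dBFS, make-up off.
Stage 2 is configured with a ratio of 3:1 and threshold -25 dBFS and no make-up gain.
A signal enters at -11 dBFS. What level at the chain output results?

Stage 1: -11 dBFS is 24 dB over -35 dBFS; at 6:1 that becomes 4 dB over, giving -31 dBFS.
Stage 2: -31 dBFS is at or below the -25 dBFS threshold — no compression; output -31 dBFS.

-31 dBFS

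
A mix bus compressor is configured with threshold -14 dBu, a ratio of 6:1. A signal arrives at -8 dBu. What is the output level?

Overshoot: -8 − (-14) = 6 dB.
At 6:1 the overshoot is divided by 6, leaving 1 dB above threshold.
That puts the output at -13 dBu.

-13 dBu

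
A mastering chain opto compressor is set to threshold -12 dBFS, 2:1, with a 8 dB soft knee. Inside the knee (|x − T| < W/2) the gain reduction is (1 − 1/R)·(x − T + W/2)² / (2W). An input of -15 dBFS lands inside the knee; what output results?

-15.03125 dBFS

x − T + W/2 = -15 − (-12) + 4 = 1.
GR = (1 − 1/2) × 1² / 16 = 0.5 × 1 / 16 = 0.03125 dB.
Output = -15 − 0.03125 = -15.03125 dBFS.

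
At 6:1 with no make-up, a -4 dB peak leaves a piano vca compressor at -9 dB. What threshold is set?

Input is 6 dB above T (since output overshoot × R = input overshoot: (-9 − T)·6 = -4 − T gives T = -10 dB).
Check: -10 + (-4 − (-10))/6 = -10 + 1 = -9 dB. ✓

-10 dB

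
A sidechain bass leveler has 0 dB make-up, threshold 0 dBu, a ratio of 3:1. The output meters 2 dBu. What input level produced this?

Post-compression overshoot = 2 − 0 = 2 dB.
Before 3:1 compression the overshoot was 2 × 3 = 6 dB, so input = 0 + 6 = 6 dBu.

6 dBu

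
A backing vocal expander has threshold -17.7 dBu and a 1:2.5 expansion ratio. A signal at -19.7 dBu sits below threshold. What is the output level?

Undershoot = (-17.7) − (-19.7) = 2 dB.
At 1:2.5, that expands to 5 dB under threshold.
Output = -17.7 − 5 = -22.7 dBu.

-22.7 dBu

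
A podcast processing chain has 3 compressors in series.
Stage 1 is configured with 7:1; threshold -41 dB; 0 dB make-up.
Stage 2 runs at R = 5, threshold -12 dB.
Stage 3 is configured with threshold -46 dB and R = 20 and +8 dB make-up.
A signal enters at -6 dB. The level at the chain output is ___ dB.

-37.5 dB

Stage 1: overshoot 35 dB → 35/7 = 5 dB → -36 dB.
Stage 2: -36 dB ≤ -12 dB, so stage 2 doesn't engage; output -36 dB.
Stage 3: overshoot 10 dB → 10/20 = 0.5 dB → -45.5 dB; +8 dB make-up → -37.5 dB.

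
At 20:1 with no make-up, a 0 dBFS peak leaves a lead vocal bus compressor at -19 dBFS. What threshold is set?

-20 dBFS

Gain reduction = 0 − (-19) = 19 dB; output overshoot = GR / (R − 1) = 19 / 19 = 1 dB.
Threshold = output − output overshoot = -19 − 1 = -20 dBFS.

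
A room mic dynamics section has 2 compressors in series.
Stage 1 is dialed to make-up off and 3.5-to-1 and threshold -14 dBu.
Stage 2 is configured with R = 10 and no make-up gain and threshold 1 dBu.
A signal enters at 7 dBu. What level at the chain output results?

Stage 1: overshoot 21 dB → 21/3.5 = 6 dB → -8 dBu.
Stage 2: -8 dBu ≤ 1 dBu, so stage 2 doesn't engage; output -8 dBu.

-8 dBu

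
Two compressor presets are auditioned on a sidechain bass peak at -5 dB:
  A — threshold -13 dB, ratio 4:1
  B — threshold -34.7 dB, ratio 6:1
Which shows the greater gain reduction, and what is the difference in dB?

A: GR = 8 − 8/4 = 6 dB.
B: GR = 29.7 − 29.7/6 = 24.75 dB.
B reduces 18.75 dB more.

B, by 18.75 dB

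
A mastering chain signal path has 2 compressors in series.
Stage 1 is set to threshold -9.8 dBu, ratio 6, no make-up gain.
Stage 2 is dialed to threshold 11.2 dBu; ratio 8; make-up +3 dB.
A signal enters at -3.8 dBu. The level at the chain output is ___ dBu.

-5.8 dBu

Stage 1: 6 dB above -9.8 dBu, reduced 6:1 to 1 dB above → -8.8 dBu.
Stage 2: -8.8 dBu is at or below the 11.2 dBu threshold — no compression; make-up brings it to -5.8 dBu.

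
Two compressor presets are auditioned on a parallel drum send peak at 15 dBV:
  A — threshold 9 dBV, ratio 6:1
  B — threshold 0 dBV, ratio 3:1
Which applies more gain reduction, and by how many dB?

A: overshoot 6 dB → output overshoot 1 dB → GR 5 dB.
B: overshoot 15 dB → output overshoot 5 dB → GR 10 dB.
B applies 5 dB more gain reduction.

B, by 5 dB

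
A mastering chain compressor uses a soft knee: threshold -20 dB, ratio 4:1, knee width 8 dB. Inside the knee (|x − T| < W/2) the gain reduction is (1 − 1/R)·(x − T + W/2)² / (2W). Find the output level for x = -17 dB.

x − T + W/2 = -17 − (-20) + 4 = 7.
GR = (1 − 1/4) × 7² / 16 = 0.75 × 49 / 16 = 2.296875 dB.
Output = -17 − 2.296875 = -19.296875 dB.

-19.296875 dB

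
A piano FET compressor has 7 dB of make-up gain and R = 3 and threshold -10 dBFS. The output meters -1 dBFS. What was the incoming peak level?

-4 dBFS

Stripping the +7 dB make-up gives -8 dBFS at the gain stage.
Post-compression overshoot = -8 − (-10) = 2 dB.
Undo the ratio: input overshoot = 2 × 3 = 6 dB, giving input = -4 dBFS.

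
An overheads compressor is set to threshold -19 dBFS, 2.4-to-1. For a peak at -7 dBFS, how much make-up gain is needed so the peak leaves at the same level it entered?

7 dB

Without make-up, output = threshold + overshoot/2.4 = -19 + 5 = -14 dBFS.
Gap to target: 7 dB.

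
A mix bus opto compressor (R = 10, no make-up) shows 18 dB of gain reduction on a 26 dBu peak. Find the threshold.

Input is 20 dB above T (since output overshoot × R = input overshoot: (8 − T)·10 = 26 − T gives T = 6 dBu).
Check: 6 + (26 − 6)/10 = 6 + 2 = 8 dBu. ✓

6 dBu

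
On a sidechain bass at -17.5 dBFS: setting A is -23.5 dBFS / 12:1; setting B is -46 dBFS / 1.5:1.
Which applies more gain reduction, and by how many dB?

A: 6 dB over, compressed to 0.5 dB over, so 5.5 dB of GR.
B: 28.5 dB over, compressed to 19 dB over, so 9.5 dB of GR.
Difference: 4 dB in favour of B.

B, by 4 dB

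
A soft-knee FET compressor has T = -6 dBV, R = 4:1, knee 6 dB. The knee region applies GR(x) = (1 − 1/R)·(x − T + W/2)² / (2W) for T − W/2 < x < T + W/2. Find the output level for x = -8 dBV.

-8.0625 dBV

x − T + W/2 = -8 − (-6) + 3 = 1.
GR = (1 − 1/4) × 1² / 12 = 0.75 × 1 / 12 = 0.0625 dB.
Output = -8 − 0.0625 = -8.0625 dBV.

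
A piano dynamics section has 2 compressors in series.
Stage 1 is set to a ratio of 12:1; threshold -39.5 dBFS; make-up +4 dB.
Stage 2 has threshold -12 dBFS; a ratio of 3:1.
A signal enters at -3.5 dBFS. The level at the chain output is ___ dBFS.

-32.5 dBFS

Stage 1: -3.5 dBFS is 36 dB over -39.5 dBFS; at 12:1 that becomes 3 dB over, giving -36.5 dBFS; +4 dB make-up → -32.5 dBFS.
Stage 2: -32.5 dBFS ≤ -12 dBFS, so stage 2 doesn't engage; output -32.5 dBFS.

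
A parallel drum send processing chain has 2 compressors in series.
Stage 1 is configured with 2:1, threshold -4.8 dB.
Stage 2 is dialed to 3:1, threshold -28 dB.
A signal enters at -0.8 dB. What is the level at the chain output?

-19.6 dB

Stage 1: -0.8 dB is 4 dB over -4.8 dB; at 2:1 that becomes 2 dB over, giving -2.8 dB.
Stage 2: -2.8 dB is 25.2 dB over -28 dB; at 3:1 that becomes 8.4 dB over, giving -19.6 dB.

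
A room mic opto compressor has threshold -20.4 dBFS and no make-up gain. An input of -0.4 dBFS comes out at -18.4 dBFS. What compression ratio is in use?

Input overshoot = -0.4 − (-20.4) = 20 dB; output overshoot = -18.4 − (-20.4) = 2 dB.
Ratio = 20 / 2 = 10.

10:1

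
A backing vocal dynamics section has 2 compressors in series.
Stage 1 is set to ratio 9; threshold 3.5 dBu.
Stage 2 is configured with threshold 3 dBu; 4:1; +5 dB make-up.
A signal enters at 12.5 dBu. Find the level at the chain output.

Stage 1: 12.5 dBu is 9 dB over 3.5 dBu; at 9:1 that becomes 1 dB over, giving 4.5 dBu.
Stage 2: 1.5 dB above 3 dBu, reduced 4:1 to 0.375 dB above → 3.375 dBu; +5 dB make-up → 8.375 dBu.

8.375 dBu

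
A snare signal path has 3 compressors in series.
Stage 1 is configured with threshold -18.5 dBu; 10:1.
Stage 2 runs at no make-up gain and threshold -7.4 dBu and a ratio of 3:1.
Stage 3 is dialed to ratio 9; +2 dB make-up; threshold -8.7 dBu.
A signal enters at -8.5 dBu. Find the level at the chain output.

Stage 1: -8.5 dBu is 10 dB over -18.5 dBu; at 10:1 that becomes 1 dB over, giving -17.5 dBu.
Stage 2: -17.5 dBu is at or below the -7.4 dBu threshold — no compression; output -17.5 dBu.
Stage 3: -17.5 dBu is at or below the -8.7 dBu threshold — no compression; make-up brings it to -15.5 dBu.

-15.5 dBu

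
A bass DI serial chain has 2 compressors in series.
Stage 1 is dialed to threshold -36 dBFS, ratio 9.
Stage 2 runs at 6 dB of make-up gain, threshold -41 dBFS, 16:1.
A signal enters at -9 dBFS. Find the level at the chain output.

-34.5 dBFS

Stage 1: 27 dB above -36 dBFS, reduced 9:1 to 3 dB above → -33 dBFS.
Stage 2: -33 dBFS is 8 dB over -41 dBFS; at 16:1 that becomes 0.5 dB over, giving -40.5 dBFS; +6 dB make-up → -34.5 dBFS.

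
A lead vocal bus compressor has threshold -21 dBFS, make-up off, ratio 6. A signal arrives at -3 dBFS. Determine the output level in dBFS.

-18 dBFS

Overshoot: -3 − (-21) = 18 dB.
The 18 dB excess becomes 3 dB after 6:1 reduction.
That puts the output at -18 dBFS.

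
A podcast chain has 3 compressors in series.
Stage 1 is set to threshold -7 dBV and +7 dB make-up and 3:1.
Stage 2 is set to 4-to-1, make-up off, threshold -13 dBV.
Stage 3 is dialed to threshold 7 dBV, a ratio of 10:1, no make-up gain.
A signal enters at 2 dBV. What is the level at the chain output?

-9 dBV

Stage 1: 9 dB above -7 dBV, reduced 3:1 to 3 dB above → -4 dBV; +7 dB make-up → 3 dBV.
Stage 2: overshoot 16 dB → 16/4 = 4 dB → -9 dBV.
Stage 3: below threshold (-9 ≤ 7); passes unchanged; output -9 dBV.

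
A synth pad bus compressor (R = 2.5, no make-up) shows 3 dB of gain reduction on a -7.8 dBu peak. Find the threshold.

-12.8 dBu

Input is 5 dB above T (since output overshoot × R = input overshoot: (-10.8 − T)·2.5 = -7.8 − T gives T = -12.8 dBu).
Check: -12.8 + (-7.8 − (-12.8))/2.5 = -12.8 + 2 = -10.8 dBu. ✓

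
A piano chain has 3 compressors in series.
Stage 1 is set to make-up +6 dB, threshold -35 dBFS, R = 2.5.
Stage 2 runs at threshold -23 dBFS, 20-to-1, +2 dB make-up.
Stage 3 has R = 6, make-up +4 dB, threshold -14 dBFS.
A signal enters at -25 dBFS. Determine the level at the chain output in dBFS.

Stage 1: 10 dB above -35 dBFS, reduced 2.5:1 to 4 dB above → -31 dBFS; +6 dB make-up → -25 dBFS.
Stage 2: below threshold (-25 ≤ -23); passes unchanged; make-up brings it to -23 dBFS.
Stage 3: -23 dBFS ≤ -14 dBFS, so stage 3 doesn't engage; make-up brings it to -19 dBFS.

-19 dBFS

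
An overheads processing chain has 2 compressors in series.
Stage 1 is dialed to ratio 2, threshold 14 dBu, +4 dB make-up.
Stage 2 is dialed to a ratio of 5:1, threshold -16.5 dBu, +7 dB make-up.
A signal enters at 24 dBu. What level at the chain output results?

Stage 1: 24 dBu is 10 dB over 14 dBu; at 2:1 that becomes 5 dB over, giving 19 dBu; +4 dB make-up → 23 dBu.
Stage 2: 39.5 dB above -16.5 dBu, reduced 5:1 to 7.9 dB above → -8.6 dBu; +7 dB make-up → -1.6 dBu.

-1.6 dBu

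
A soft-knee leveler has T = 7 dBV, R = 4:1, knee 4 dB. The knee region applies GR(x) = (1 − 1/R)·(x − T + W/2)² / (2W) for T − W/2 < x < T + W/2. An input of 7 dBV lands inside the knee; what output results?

x − T + W/2 = 7 − 7 + 2 = 2.
GR = (1 − 1/4) × 2² / 8 = 0.75 × 4 / 8 = 0.375 dB.
Output = 7 − 0.375 = 6.625 dBV.

6.625 dBV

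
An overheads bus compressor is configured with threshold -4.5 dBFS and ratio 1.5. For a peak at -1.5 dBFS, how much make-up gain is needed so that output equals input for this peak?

1 dB

Overshoot 3 dB → 3/1.5 = 2 dB after compression, so the compressed level is -4.5 + 2 = -2.5 dBFS.
Make-up = target − compressed = -1.5 − (-2.5) = 1 dB.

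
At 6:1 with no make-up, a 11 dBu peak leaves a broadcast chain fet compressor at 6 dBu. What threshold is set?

Let T be the threshold. Output overshoot = (input overshoot)/R, so 6 − T = (11 − T)/6.
6·(6 − T) = 11 − T → 5·T = 36 − 11 = 25.
T = 25/5 = 5 dBu.

5 dBu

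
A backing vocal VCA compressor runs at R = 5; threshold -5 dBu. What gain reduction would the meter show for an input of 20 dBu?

20 dBu exceeds the threshold by 25 dB.
At 5:1, output sits 25/5 = 5 dB above threshold.
So the signal is attenuated by 25 − 5 = 20 dB.

20 dB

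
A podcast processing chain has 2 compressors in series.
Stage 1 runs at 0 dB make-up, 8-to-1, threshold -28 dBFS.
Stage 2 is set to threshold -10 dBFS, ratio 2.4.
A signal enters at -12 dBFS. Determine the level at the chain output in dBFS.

-26 dBFS

Stage 1: 16 dB above -28 dBFS, reduced 8:1 to 2 dB above → -26 dBFS.
Stage 2: -26 dBFS ≤ -10 dBFS, so stage 2 doesn't engage; output -26 dBFS.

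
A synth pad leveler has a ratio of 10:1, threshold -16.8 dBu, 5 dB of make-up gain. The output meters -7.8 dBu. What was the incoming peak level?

23.2 dBu

Before make-up, the level was -7.8 − 5 = -12.8 dBu.
Post-compression overshoot = -12.8 − (-16.8) = 4 dB.
Before 10:1 compression the overshoot was 4 × 10 = 40 dB, so input = -16.8 + 40 = 23.2 dBu.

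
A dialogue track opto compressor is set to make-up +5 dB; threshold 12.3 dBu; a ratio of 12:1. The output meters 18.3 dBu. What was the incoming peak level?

Remove make-up: 18.3 − 5 = 13.3 dBu.
That's 1 dB above the 12.3 dBu threshold.
Undo the ratio: input overshoot = 1 × 12 = 12 dB, giving input = 24.3 dBu.

24.3 dBu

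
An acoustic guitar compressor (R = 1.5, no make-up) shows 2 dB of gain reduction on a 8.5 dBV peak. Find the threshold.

Let T be the threshold. Output overshoot = (input overshoot)/R, so 6.5 − T = (8.5 − T)/1.5.
1.5·(6.5 − T) = 8.5 − T → 0.5·T = 9.75 − 8.5 = 1.25.
T = 1.25/0.5 = 2.5 dBV.

2.5 dBV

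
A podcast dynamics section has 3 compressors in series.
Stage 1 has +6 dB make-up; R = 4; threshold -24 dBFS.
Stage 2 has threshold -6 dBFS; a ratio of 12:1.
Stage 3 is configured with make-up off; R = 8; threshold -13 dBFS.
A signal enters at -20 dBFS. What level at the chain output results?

-17 dBFS

Stage 1: -20 dBFS is 4 dB over -24 dBFS; at 4:1 that becomes 1 dB over, giving -23 dBFS; +6 dB make-up → -17 dBFS.
Stage 2: -17 dBFS is at or below the -6 dBFS threshold — no compression; output -17 dBFS.
Stage 3: below threshold (-17 ≤ -13); passes unchanged; output -17 dBFS.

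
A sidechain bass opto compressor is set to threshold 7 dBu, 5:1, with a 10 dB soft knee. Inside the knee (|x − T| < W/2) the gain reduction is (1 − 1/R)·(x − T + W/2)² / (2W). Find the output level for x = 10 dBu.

7.44 dBu

x − T + W/2 = 10 − 7 + 5 = 8.
GR = (1 − 1/5) × 8² / 20 = 0.8 × 64 / 20 = 2.56 dB.
Output = 10 − 2.56 = 7.44 dBu.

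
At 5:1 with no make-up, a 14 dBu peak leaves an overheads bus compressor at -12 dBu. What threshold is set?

-18.5 dBu

Input is 32.5 dB above T (since output overshoot × R = input overshoot: (-12 − T)·5 = 14 − T gives T = -18.5 dBu).
Check: -18.5 + (14 − (-18.5))/5 = -18.5 + 6.5 = -12 dBu. ✓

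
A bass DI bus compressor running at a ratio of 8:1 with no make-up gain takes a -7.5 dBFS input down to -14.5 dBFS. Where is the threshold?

Input is 8 dB above T (since output overshoot × R = input overshoot: (-14.5 − T)·8 = -7.5 − T gives T = -15.5 dBFS).
Check: -15.5 + (-7.5 − (-15.5))/8 = -15.5 + 1 = -14.5 dBFS. ✓

-15.5 dBFS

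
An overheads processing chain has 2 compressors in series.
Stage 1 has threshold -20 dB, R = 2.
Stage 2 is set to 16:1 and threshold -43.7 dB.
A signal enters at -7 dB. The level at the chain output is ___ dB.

Stage 1: -7 dB is 13 dB over -20 dB; at 2:1 that becomes 6.5 dB over, giving -13.5 dB.
Stage 2: -13.5 dB is 30.2 dB over -43.7 dB; at 16:1 that becomes 1.8875 dB over, giving -41.8125 dB.

-41.8125 dB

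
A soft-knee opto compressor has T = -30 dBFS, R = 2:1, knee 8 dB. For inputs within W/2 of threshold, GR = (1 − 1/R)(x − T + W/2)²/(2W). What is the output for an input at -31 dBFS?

-31.28125 dBFS

x − T + W/2 = -31 − (-30) + 4 = 3.
GR = (1 − 1/2) × 3² / 16 = 0.5 × 9 / 16 = 0.28125 dB.
Output = -31 − 0.28125 = -31.28125 dBFS.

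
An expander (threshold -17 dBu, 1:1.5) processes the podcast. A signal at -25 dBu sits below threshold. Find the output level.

Undershoot = (-17) − (-25) = 8 dB.
At 1:1.5, that expands to 12 dB under threshold.
Output = -17 − 12 = -29 dBu.

-29 dBu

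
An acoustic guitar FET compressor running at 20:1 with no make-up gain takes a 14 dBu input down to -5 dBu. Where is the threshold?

Gain reduction = 14 − (-5) = 19 dB; output overshoot = GR / (R − 1) = 19 / 19 = 1 dB.
Threshold = output − output overshoot = -5 − 1 = -6 dBu.

-6 dBu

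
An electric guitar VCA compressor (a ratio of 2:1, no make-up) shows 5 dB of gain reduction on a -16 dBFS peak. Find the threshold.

Gain reduction = -16 − (-21) = 5 dB; output overshoot = GR / (R − 1) = 5 / 1 = 5 dB.
Threshold = output − output overshoot = -21 − 5 = -26 dBFS.

-26 dBFS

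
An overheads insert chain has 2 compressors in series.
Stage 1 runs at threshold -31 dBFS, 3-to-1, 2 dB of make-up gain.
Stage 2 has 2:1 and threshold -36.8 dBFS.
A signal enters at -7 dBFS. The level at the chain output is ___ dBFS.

Stage 1: -7 dBFS is 24 dB over -31 dBFS; at 3:1 that becomes 8 dB over, giving -23 dBFS; +2 dB make-up → -21 dBFS.
Stage 2: 15.8 dB above -36.8 dBFS, reduced 2:1 to 7.9 dB above → -28.9 dBFS.

-28.9 dBFS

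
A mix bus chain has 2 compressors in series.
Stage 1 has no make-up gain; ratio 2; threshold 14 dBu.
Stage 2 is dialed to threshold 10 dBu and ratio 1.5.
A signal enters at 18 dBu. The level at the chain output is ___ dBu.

Stage 1: 4 dB above 14 dBu, reduced 2:1 to 2 dB above → 16 dBu.
Stage 2: 16 dBu is 6 dB over 10 dBu; at 1.5:1 that becomes 4 dB over, giving 14 dBu.

14 dBu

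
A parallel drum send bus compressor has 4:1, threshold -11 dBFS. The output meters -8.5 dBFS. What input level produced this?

That's 2.5 dB above the -11 dBFS threshold.
Input overshoot = R × output overshoot = 10 dB → input = -11 + 10 = -1 dBFS.

-1 dBFS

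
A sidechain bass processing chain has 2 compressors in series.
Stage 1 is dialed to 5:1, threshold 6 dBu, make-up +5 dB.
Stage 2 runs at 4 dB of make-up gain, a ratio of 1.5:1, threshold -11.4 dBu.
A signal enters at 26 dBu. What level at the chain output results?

Stage 1: 20 dB above 6 dBu, reduced 5:1 to 4 dB above → 10 dBu; +5 dB make-up → 15 dBu.
Stage 2: overshoot 26.4 dB → 26.4/1.5 = 17.6 dB → 6.2 dBu; +4 dB make-up → 10.2 dBu.

10.2 dBu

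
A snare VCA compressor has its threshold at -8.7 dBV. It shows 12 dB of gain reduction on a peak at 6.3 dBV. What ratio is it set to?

5:1

Input overshoot = 6.3 − (-8.7) = 15 dB.
Output overshoot = 15 − 12 = 3 dB.
Ratio = input overshoot / output overshoot = 15 / 3 = 5.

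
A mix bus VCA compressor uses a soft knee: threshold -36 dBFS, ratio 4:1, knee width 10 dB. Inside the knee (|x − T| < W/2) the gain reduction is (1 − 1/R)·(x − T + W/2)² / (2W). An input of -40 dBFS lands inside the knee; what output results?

-40.0375 dBFS

x − T + W/2 = -40 − (-36) + 5 = 1.
GR = (1 − 1/4) × 1² / 20 = 0.75 × 1 / 20 = 0.0375 dB.
Output = -40 − 0.0375 = -40.0375 dBFS.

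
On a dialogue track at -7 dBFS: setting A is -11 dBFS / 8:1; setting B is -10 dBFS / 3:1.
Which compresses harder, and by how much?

A, by 1.5 dB

A: 4 dB over, compressed to 0.5 dB over, so 3.5 dB of GR.
B: 3 dB over, compressed to 1 dB over, so 2 dB of GR.
Difference: 1.5 dB in favour of A.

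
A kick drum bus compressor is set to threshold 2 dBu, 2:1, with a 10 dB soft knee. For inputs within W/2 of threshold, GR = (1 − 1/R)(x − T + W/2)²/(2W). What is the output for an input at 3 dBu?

2.1 dBu

x − T + W/2 = 3 − 2 + 5 = 6.
GR = (1 − 1/2) × 6² / 20 = 0.5 × 36 / 20 = 0.9 dB.
Output = 3 − 0.9 = 2.1 dBu.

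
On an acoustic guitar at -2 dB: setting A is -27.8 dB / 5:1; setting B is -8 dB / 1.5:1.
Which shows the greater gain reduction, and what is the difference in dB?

A: 25.8 dB over, compressed to 5.16 dB over, so 20.64 dB of GR.
B: 6 dB over, compressed to 4 dB over, so 2 dB of GR.
A reduces 18.64 dB more.

A, by 18.64 dB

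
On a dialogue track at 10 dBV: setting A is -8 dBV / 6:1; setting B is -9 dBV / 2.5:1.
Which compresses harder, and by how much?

A, by 3.6 dB

A: 18 dB over, compressed to 3 dB over, so 15 dB of GR.
B: 19 dB over, compressed to 7.6 dB over, so 11.4 dB of GR.
Difference: 3.6 dB in favour of A.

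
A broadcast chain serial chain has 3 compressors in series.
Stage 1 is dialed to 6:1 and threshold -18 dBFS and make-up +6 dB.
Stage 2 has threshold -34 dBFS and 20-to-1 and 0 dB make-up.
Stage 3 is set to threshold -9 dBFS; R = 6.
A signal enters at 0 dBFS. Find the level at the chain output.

Stage 1: 18 dB above -18 dBFS, reduced 6:1 to 3 dB above → -15 dBFS; +6 dB make-up → -9 dBFS.
Stage 2: overshoot 25 dB → 25/20 = 1.25 dB → -32.75 dBFS.
Stage 3: -32.75 dBFS ≤ -9 dBFS, so stage 3 doesn't engage; output -32.75 dBFS.

-32.75 dBFS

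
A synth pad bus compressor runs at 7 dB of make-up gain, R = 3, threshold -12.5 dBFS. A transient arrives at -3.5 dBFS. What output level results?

-2.5 dBFS

Overshoot: -3.5 − (-12.5) = 9 dB.
3:1 compression reduces that to 9/3 = 3 dB over.
Output = -12.5 + 3 = -9.5 dBFS; make-up adds 7 dB, giving -2.5 dBFS.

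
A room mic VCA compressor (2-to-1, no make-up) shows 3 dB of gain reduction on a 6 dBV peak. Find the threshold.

Let T be the threshold. Output overshoot = (input overshoot)/R, so 3 − T = (6 − T)/2.
2·(3 − T) = 6 − T → 1·T = 6 − 6 = 0.
T = 0/1 = 0 dBV.

0 dBV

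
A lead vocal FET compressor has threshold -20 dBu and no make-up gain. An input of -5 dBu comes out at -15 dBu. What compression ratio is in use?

Input overshoot = -5 − (-20) = 15 dB; output overshoot = -15 − (-20) = 5 dB.
Ratio = 15 / 5 = 3.

3:1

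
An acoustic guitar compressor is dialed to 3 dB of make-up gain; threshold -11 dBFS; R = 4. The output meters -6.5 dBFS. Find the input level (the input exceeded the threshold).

-5 dBFS

Remove make-up: -6.5 − 3 = -9.5 dBFS.
That's 1.5 dB above the -11 dBFS threshold.
Before 4:1 compression the overshoot was 1.5 × 4 = 6 dB, so input = -11 + 6 = -5 dBFS.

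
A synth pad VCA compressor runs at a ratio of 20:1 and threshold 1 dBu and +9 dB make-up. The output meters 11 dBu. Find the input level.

Remove make-up: 11 − 9 = 2 dBu.
The compressed level sits 2 − 1 = 1 dB over threshold.
Before 20:1 compression the overshoot was 1 × 20 = 20 dB, so input = 1 + 20 = 21 dBu.

21 dBu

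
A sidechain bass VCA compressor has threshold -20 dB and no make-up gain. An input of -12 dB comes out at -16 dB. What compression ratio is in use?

Input overshoot = -12 − (-20) = 8 dB; output overshoot = -16 − (-20) = 4 dB.
Ratio = 8 / 4 = 2.

2:1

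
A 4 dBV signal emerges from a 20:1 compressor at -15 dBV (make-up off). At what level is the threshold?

Input is 20 dB above T (since output overshoot × R = input overshoot: (-15 − T)·20 = 4 − T gives T = -16 dBV).
Check: -16 + (4 − (-16))/20 = -16 + 1 = -15 dBV. ✓

-16 dBV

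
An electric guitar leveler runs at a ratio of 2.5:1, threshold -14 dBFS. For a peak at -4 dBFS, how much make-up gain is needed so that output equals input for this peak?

6 dB

Without make-up, output = threshold + overshoot/2.5 = -14 + 4 = -10 dBFS.
Gap to target: 6 dB.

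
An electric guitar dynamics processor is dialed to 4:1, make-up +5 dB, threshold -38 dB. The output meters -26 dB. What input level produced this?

-10 dB

Stripping the +5 dB make-up gives -31 dB at the gain stage.
Post-compression overshoot = -31 − (-38) = 7 dB.
Before 4:1 compression the overshoot was 7 × 4 = 28 dB, so input = -38 + 28 = -10 dB.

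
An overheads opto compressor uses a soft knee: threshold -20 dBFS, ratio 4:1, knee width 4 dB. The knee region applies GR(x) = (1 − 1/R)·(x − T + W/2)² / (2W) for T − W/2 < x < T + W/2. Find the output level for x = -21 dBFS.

-21.09375 dBFS

x − T + W/2 = -21 − (-20) + 2 = 1.
GR = (1 − 1/4) × 1² / 8 = 0.75 × 1 / 8 = 0.09375 dB.
Output = -21 − 0.09375 = -21.09375 dBFS.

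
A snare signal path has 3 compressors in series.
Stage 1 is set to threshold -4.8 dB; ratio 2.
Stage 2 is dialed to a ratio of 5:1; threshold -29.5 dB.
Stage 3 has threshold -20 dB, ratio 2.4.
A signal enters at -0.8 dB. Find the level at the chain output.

-24.16 dB

Stage 1: 4 dB above -4.8 dB, reduced 2:1 to 2 dB above → -2.8 dB.
Stage 2: overshoot 26.7 dB → 26.7/5 = 5.34 dB → -24.16 dB.
Stage 3: -24.16 dB ≤ -20 dB, so stage 3 doesn't engage; output -24.16 dB.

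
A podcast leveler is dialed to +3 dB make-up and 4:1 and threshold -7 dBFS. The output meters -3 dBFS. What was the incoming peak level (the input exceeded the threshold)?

-3 dBFS

Stripping the +3 dB make-up gives -6 dBFS at the gain stage.
The compressed level sits -6 − (-7) = 1 dB over threshold.
Before 4:1 compression the overshoot was 1 × 4 = 4 dB, so input = -7 + 4 = -3 dBFS.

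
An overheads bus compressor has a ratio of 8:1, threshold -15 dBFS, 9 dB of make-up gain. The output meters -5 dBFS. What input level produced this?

Before make-up, the level was -5 − 9 = -14 dBFS.
That's 1 dB above the -15 dBFS threshold.
Undo the ratio: input overshoot = 1 × 8 = 8 dB, giving input = -7 dBFS.

-7 dBFS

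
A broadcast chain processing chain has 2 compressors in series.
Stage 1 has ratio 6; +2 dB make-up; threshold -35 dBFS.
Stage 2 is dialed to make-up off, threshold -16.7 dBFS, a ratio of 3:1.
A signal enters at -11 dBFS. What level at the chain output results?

Stage 1: 24 dB above -35 dBFS, reduced 6:1 to 4 dB above → -31 dBFS; +2 dB make-up → -29 dBFS.
Stage 2: -29 dBFS is at or below the -16.7 dBFS threshold — no compression; output -29 dBFS.

-29 dBFS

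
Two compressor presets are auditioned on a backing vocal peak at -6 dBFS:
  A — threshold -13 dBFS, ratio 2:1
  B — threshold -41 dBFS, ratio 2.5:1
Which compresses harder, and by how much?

A: overshoot 7 dB → output overshoot 3.5 dB → GR 3.5 dB.
B: overshoot 35 dB → output overshoot 14 dB → GR 21 dB.
B reduces 17.5 dB more.

B, by 17.5 dB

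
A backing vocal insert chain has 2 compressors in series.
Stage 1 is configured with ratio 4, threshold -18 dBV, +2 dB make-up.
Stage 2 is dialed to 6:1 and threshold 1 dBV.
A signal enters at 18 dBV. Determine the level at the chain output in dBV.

-7 dBV

Stage 1: 36 dB above -18 dBV, reduced 4:1 to 9 dB above → -9 dBV; +2 dB make-up → -7 dBV.
Stage 2: -7 dBV ≤ 1 dBV, so stage 2 doesn't engage; output -7 dBV.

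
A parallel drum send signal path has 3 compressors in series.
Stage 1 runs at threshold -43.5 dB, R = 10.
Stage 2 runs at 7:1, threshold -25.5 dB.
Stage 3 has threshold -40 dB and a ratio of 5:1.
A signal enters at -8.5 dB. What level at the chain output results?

Stage 1: 35 dB above -43.5 dB, reduced 10:1 to 3.5 dB above → -40 dB.
Stage 2: -40 dB ≤ -25.5 dB, so stage 2 doesn't engage; output -40 dB.
Stage 3: below threshold (-40 ≤ -40); passes unchanged; output -40 dB.

-40 dB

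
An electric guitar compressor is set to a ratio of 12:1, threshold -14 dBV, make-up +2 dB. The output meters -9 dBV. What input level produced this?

Before make-up, the level was -9 − 2 = -11 dBV.
That's 3 dB above the -14 dBV threshold.
Before 12:1 compression the overshoot was 3 × 12 = 36 dB, so input = -14 + 36 = 22 dBV.

22 dBV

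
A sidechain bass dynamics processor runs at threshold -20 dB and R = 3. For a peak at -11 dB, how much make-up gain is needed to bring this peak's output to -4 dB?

Overshoot 9 dB → 9/3 = 3 dB after compression, so the compressed level is -20 + 3 = -17 dB.
Make-up = target − compressed = -4 − (-17) = 13 dB.

13 dB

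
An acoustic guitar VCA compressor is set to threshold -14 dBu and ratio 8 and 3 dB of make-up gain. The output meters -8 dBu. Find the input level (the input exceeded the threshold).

10 dBu

Before make-up, the level was -8 − 3 = -11 dBu.
That's 3 dB above the -14 dBu threshold.
Before 8:1 compression the overshoot was 3 × 8 = 24 dB, so input = -14 + 24 = 10 dBu.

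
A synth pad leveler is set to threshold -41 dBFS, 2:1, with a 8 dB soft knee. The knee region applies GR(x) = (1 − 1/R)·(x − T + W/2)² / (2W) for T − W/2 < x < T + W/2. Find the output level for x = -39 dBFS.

x − T + W/2 = -39 − (-41) + 4 = 6.
GR = (1 − 1/2) × 6² / 16 = 0.5 × 36 / 16 = 1.125 dB.
Output = -39 − 1.125 = -40.125 dBFS.

-40.125 dBFS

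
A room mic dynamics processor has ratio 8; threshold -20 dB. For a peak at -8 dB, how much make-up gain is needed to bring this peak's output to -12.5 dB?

6 dB

Without make-up, output = threshold + overshoot/8 = -20 + 1.5 = -18.5 dB.
Gap to target: 6 dB.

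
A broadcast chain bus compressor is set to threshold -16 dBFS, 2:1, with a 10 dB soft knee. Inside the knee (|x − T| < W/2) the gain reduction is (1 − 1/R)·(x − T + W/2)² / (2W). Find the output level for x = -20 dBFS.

x − T + W/2 = -20 − (-16) + 5 = 1.
GR = (1 − 1/2) × 1² / 20 = 0.5 × 1 / 20 = 0.025 dB.
Output = -20 − 0.025 = -20.025 dBFS.

-20.025 dBFS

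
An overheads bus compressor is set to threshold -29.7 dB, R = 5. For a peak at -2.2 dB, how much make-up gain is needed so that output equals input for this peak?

22 dB

The peak compresses to -29.7 + 27.5/5 = -24.2 dB.
To reach -2.2 dB requires -2.2 − (-24.2) = 22 dB of make-up.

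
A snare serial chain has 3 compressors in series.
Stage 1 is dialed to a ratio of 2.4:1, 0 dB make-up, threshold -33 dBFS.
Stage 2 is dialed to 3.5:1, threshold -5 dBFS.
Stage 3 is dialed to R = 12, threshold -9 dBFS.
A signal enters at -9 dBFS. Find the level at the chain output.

-23 dBFS

Stage 1: overshoot 24 dB → 24/2.4 = 10 dB → -23 dBFS.
Stage 2: -23 dBFS ≤ -5 dBFS, so stage 2 doesn't engage; output -23 dBFS.
Stage 3: below threshold (-23 ≤ -9); passes unchanged; output -23 dBFS.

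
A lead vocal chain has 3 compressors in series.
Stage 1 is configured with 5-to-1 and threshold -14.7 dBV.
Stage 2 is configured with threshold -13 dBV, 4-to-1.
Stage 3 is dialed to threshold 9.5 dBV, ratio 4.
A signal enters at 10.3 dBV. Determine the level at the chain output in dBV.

Stage 1: overshoot 25 dB → 25/5 = 5 dB → -9.7 dBV.
Stage 2: 3.3 dB above -13 dBV, reduced 4:1 to 0.825 dB above → -12.175 dBV.
Stage 3: below threshold (-12.175 ≤ 9.5); passes unchanged; output -12.175 dBV.

-12.175 dBV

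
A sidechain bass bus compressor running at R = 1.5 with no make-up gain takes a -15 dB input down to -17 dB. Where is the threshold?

-21 dB

Input is 6 dB above T (since output overshoot × R = input overshoot: (-17 − T)·1.5 = -15 − T gives T = -21 dB).
Check: -21 + (-15 − (-21))/1.5 = -21 + 4 = -17 dB. ✓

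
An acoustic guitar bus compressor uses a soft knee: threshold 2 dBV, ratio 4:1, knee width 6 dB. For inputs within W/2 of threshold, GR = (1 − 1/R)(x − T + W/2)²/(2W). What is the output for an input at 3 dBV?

x − T + W/2 = 3 − 2 + 3 = 4.
GR = (1 − 1/4) × 4² / 12 = 0.75 × 16 / 12 = 1 dB.
Output = 3 − 1 = 2 dBV.

2 dBV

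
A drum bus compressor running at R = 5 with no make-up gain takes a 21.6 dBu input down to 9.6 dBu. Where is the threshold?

6.6 dBu

Input is 15 dB above T (since output overshoot × R = input overshoot: (9.6 − T)·5 = 21.6 − T gives T = 6.6 dBu).
Check: 6.6 + (21.6 − 6.6)/5 = 6.6 + 3 = 9.6 dBu. ✓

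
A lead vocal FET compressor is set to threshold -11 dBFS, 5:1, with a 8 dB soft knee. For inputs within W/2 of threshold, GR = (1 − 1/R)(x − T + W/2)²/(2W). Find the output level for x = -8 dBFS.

-10.45 dBFS

x − T + W/2 = -8 − (-11) + 4 = 7.
GR = (1 − 1/5) × 7² / 16 = 0.8 × 49 / 16 = 2.45 dB.
Output = -8 − 2.45 = -10.45 dBFS.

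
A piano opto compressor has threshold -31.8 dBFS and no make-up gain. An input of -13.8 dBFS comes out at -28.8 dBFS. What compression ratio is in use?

Input overshoot = -13.8 − (-31.8) = 18 dB; output overshoot = -28.8 − (-31.8) = 3 dB.
Ratio = 18 / 3 = 6.

6:1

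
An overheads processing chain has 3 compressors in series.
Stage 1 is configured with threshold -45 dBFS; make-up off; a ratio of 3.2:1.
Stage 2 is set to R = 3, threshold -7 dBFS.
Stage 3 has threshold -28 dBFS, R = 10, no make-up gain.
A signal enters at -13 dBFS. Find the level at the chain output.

-35 dBFS

Stage 1: -13 dBFS is 32 dB over -45 dBFS; at 3.2:1 that becomes 10 dB over, giving -35 dBFS.
Stage 2: -35 dBFS ≤ -7 dBFS, so stage 2 doesn't engage; output -35 dBFS.
Stage 3: -35 dBFS ≤ -28 dBFS, so stage 3 doesn't engage; output -35 dBFS.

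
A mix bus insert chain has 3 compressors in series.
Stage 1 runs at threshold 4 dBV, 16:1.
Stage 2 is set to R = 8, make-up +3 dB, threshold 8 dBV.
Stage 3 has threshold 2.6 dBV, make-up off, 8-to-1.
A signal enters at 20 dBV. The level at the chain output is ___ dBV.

3.275 dBV

Stage 1: overshoot 16 dB → 16/16 = 1 dB → 5 dBV.
Stage 2: 5 dBV ≤ 8 dBV, so stage 2 doesn't engage; make-up brings it to 8 dBV.
Stage 3: 8 dBV is 5.4 dB over 2.6 dBV; at 8:1 that becomes 0.675 dB over, giving 3.275 dBV.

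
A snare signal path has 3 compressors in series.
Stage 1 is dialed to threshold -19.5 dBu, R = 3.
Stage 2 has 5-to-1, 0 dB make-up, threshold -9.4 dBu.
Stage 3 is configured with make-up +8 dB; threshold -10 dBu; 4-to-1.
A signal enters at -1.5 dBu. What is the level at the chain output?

-5.5 dBu

Stage 1: -1.5 dBu is 18 dB over -19.5 dBu; at 3:1 that becomes 6 dB over, giving -13.5 dBu.
Stage 2: below threshold (-13.5 ≤ -9.4); passes unchanged; output -13.5 dBu.
Stage 3: -13.5 dBu ≤ -10 dBu, so stage 3 doesn't engage; make-up brings it to -5.5 dBu.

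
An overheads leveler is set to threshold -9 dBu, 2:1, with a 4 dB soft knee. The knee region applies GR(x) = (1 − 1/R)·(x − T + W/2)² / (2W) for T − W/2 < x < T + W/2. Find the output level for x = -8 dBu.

-8.5625 dBu

x − T + W/2 = -8 − (-9) + 2 = 3.
GR = (1 − 1/2) × 3² / 8 = 0.5 × 9 / 8 = 0.5625 dB.
Output = -8 − 0.5625 = -8.5625 dBu.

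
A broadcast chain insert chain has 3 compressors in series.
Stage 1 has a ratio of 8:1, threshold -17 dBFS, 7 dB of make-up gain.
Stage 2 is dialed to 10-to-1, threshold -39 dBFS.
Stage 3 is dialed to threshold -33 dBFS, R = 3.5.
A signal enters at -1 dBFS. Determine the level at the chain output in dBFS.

-35.9 dBFS

Stage 1: 16 dB above -17 dBFS, reduced 8:1 to 2 dB above → -15 dBFS; +7 dB make-up → -8 dBFS.
Stage 2: 31 dB above -39 dBFS, reduced 10:1 to 3.1 dB above → -35.9 dBFS.
Stage 3: -35.9 dBFS is at or below the -33 dBFS threshold — no compression; output -35.9 dBFS.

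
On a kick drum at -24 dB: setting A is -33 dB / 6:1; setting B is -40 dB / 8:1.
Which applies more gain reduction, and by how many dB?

B, by 6.5 dB

A: overshoot 9 dB → output overshoot 1.5 dB → GR 7.5 dB.
B: overshoot 16 dB → output overshoot 2 dB → GR 14 dB.
B applies 6.5 dB more gain reduction.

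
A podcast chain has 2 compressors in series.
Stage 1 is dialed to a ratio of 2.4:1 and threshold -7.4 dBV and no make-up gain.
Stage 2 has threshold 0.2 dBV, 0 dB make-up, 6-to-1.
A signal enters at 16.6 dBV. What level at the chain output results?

0.6 dBV

Stage 1: 16.6 dBV is 24 dB over -7.4 dBV; at 2.4:1 that becomes 10 dB over, giving 2.6 dBV.
Stage 2: 2.6 dBV is 2.4 dB over 0.2 dBV; at 6:1 that becomes 0.4 dB over, giving 0.6 dBV.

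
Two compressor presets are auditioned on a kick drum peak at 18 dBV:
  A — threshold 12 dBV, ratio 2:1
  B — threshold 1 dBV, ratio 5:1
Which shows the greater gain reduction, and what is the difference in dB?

B, by 10.6 dB

A: GR = 6 − 6/2 = 3 dB.
B: GR = 17 − 17/5 = 13.6 dB.
B applies 10.6 dB more gain reduction.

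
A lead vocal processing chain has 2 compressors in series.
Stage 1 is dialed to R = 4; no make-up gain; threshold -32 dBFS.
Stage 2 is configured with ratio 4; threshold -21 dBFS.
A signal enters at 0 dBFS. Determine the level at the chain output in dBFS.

Stage 1: 32 dB above -32 dBFS, reduced 4:1 to 8 dB above → -24 dBFS.
Stage 2: -24 dBFS ≤ -21 dBFS, so stage 2 doesn't engage; output -24 dBFS.

-24 dBFS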